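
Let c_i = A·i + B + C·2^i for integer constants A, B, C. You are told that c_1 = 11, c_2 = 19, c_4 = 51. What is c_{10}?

The three given values yield: A + B + 2C = 11; 2A + B + 4C = 19; 4A + B + 16C = 51.
Subtracting the first from the second: A + 2C = 8.
Subtracting the second from the third: 2A + 12C = 32.
Solving: C = 2, A = 4, then B = 3.
So c_i = 4·i + 3 + 2·2^i; at i=10 this is 2091.

2091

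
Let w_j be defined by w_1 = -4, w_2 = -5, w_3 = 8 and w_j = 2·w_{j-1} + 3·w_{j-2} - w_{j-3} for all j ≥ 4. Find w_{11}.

Applying the relation repeatedly:
w_4 = 5  w_5 = 39  w_6 = 85  w_7 = 282  w_8 = 780  w_9 = 2321  w_{10} = 6700  w_{11} = 19583.

19583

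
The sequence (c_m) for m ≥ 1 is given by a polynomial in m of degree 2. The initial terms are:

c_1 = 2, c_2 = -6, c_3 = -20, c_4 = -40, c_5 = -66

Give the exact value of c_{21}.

-1298

1st diffs: -8, -14, -20, -26.
2nd diffs: -6, -6, -6 (constant).
So c_m = -3m^2 + m + 4.
Evaluating at m = 21 gives c_{21} = -1298.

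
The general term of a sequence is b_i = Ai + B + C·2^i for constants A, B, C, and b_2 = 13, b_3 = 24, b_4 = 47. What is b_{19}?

Plug in i = 2, 3, 4: 2A + B + 4C = 13; 3A + B + 8C = 24; 4A + B + 16C = 47.
Subtracting the first from the second: A + 4C = 11.
Subtracting the second from the third: A + 8C = 23.
Solving: C = 3, A = -1, then B = 3.
Hence b_{19} = -1·19 + 3 + 3·524288 = 1572848.

1572848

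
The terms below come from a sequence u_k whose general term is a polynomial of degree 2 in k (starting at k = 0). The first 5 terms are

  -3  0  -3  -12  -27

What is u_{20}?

-1083

1st diffs: 3, -3, -9, -15.
2nd diffs: -6, -6, -6 (constant).
So u_k = -3k^2 + 6k - 3.
Evaluating at k = 20 gives u_{20} = -1083.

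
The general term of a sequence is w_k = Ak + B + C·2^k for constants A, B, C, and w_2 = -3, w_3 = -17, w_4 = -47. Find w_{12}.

The three given values yield: 2A + B + 4C = -3; 3A + B + 8C = -17; 4A + B + 16C = -47.
Subtracting the first from the second: A + 4C = -14.
Subtracting the second from the third: A + 8C = -30.
Solving: C = -4, A = 2, then B = 9.
So w_k = 2·k + 9 + (-4)·2^k; at k=12 this is -16351.

-16351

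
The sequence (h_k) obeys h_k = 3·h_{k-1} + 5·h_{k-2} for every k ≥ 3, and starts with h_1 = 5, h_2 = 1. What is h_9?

123452

h_3 = 28;  h_4 = 89;  h_5 = 407;  h_6 = 1666;  h_7 = 7033;  h_8 = 29429;  h_9 = 123452.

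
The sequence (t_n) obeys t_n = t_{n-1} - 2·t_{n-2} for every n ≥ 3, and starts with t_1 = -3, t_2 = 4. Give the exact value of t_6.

Compute successive terms:
t_3 = 10;  t_4 = 2;  t_5 = -18;  t_6 = -22.

-22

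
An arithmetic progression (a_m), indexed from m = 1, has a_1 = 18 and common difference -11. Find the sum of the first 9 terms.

a_m = 18 + (m - 1)·(-11).
a_9 = -70; S = 9·(18 + (-70))/2 = -234.

-234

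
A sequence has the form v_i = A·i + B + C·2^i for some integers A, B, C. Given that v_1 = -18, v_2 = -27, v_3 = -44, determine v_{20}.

Write the equations: A + B + 2C = -18; 2A + B + 4C = -27; 3A + B + 8C = -44.
Subtracting the first from the second: A + 2C = -9.
Subtracting the second from the third: A + 4C = -17.
Solving: C = -4, A = -1, then B = -9.
Therefore v_{20} = -20 + (-9) + (-4)·1048576 = -4194333.

-4194333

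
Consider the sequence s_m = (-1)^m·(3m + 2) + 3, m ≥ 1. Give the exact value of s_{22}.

71

(-1)^22 = 1; 3m + 2 at m=22 is 68; so s_{22} = 71.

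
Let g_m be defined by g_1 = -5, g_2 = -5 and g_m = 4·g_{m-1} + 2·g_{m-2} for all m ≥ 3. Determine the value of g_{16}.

-7847524480

Applying the relation repeatedly:
g_3 = -30; g_4 = -130; g_5 = -580; …; g_{13} = -89084480; g_{14} = -396380480; g_{15} = -1763690880; g_{16} = -7847524480.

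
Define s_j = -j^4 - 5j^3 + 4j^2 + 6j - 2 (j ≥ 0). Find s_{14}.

-51270

s_{14} = -1·14^4 - 5·14^3 + 4·14^2 + 6·14 - 2 = -51270.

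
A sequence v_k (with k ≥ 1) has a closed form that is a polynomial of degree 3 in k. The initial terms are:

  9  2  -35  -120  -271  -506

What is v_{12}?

1st diffs: -7, -37, -85, -151, -235.
2nd diffs: -30, -48, -66, -84.
3rd diffs: -18, -18, -18 (constant).
So v_k = -3k^3 + 3k^2 + 5k + 4.
Evaluating at k = 12 gives v_{12} = -4688.

-4688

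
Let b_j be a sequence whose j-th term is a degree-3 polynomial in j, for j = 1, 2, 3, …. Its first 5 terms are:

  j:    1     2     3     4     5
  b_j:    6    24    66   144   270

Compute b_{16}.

8256

1st diffs: 18, 42, 78, 126.
2nd diffs: 24, 36, 48.
3rd diffs: 12, 12 (constant).
So b_j = 2j^3 + 4j.
Evaluating at j = 16 gives b_{16} = 8256.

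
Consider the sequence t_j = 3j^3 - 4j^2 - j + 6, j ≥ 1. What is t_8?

1278

t_8 = 3·8^3 - 4·8^2 - 1·8 + 6 = 1278.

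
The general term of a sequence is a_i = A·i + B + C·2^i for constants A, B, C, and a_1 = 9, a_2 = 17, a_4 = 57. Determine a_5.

The three given values yield: A + B + 2C = 9; 2A + B + 4C = 17; 4A + B + 16C = 57.
Subtracting the first from the second: A + 2C = 8.
Subtracting the second from the third: 2A + 12C = 40.
Solving: C = 3, A = 2, then B = 1.
Therefore a_5 = 10 + 1 + 3·32 = 107.

107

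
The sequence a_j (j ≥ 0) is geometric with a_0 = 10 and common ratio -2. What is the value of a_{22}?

41943040

a_j = 10·(-2)^(j-0).
a_{22} = 10·(-2)^22 = 41943040.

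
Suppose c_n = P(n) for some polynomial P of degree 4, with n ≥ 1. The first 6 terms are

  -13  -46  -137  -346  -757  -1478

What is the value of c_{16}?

1st diffs: -33, -91, -209, -411, -721.
2nd diffs: -58, -118, -202, -310.
3rd diffs: -60, -84, -108.
4th diffs: -24, -24 (constant).
Newton forward-difference form: c_n = -13 + (-33)·C(n-1,1) + (-58)·C(n-1,2) + (-60)·C(n-1,3) + (-24)·C(n-1,4).
At n = 16: n-1 = 15, so c_{16} = -13 - 495 - 6090 - 27300 - 32760 = -66658.

-66658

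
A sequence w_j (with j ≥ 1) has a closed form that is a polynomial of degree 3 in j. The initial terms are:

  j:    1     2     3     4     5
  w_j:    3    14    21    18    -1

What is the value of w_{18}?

1st diffs: 11, 7, -3, -19.
2nd diffs: -4, -10, -16.
3rd diffs: -6, -6 (constant).
Newton forward-difference form: w_j = 3 + 11·C(j-1,1) + (-4)·C(j-1,2) + (-6)·C(j-1,3).
At j = 18: j-1 = 17, so w_{18} = 3 + 187 - 544 - 4080 = -4434.

-4434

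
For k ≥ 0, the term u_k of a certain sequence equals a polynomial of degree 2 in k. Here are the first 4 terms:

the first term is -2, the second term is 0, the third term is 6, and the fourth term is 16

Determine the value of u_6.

1st diffs: 2, 6, 10.
2nd diffs: 4, 4 (constant).
Newton forward-difference form: u_k = -2 + 2·C(k,1) + 4·C(k,2).
At k = 6: k = 6, so u_6 = -2 + 12 + 60 = 70.

70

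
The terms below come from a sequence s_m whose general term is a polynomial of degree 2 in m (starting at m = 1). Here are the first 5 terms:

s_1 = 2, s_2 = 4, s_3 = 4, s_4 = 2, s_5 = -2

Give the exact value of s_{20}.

-302

1st diffs: 2, 0, -2, -4.
2nd diffs: -2, -2, -2 (constant).
Newton forward-difference form: s_m = 2 + 2·C(m-1,1) + (-2)·C(m-1,2).
At m = 20: m-1 = 19, so s_{20} = 2 + 38 - 342 = -302.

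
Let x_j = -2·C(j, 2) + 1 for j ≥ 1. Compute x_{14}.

-181

C(14, 2) = 91, so x_{14} = -181.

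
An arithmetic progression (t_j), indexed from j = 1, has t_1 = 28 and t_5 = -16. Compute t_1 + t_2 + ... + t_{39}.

Common difference d = (-16 - 28) / (5 - 1) = -11.
t_j = 28 + (j - 1)·(-11).
t_{39} = -390; S = 39·(28 + (-390))/2 = -7059.

-7059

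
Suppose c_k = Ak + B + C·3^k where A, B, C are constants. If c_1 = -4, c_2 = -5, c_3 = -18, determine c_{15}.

Plug in k = 1, 2, 3: A + B + 3C = -4; 2A + B + 9C = -5; 3A + B + 27C = -18.
Subtracting the first from the second: A + 6C = -1.
Subtracting the second from the third: A + 18C = -13.
Solving: C = -1, A = 5, then B = -6.
So c_k = 5·k + (-6) + (-1)·3^k; at k=15 this is -14348838.

-14348838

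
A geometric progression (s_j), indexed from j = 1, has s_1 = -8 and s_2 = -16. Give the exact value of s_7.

Common ratio r = 2.
s_j = (-8)·2^(j-1).
s_7 = (-8)·2^6 = -512.

-512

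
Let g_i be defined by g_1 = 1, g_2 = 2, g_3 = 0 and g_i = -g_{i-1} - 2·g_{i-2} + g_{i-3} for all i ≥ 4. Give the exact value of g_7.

Iterate the recurrence:
g_4 = -3; g_5 = 5; g_6 = 1; g_7 = -14.

-14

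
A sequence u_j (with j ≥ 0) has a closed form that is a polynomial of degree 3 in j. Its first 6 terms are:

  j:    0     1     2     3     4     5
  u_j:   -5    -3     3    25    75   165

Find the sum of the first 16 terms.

1st diffs: 2, 6, 22, 50, 90.
2nd diffs: 4, 16, 28, 40.
3rd diffs: 12, 12, 12 (constant).
Newton forward-difference form: u_j = -5 + 2·C(j,1) + 4·C(j,2) + 12·C(j,3).
Continuing: …, 307, 513, 795, 1165, …, u_{15} = 5905.
Summing j = 0..15 (16 terms) gives 24240.

24240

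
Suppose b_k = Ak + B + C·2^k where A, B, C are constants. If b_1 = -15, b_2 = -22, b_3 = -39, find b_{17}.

The three given values yield: A + B + 2C = -15; 2A + B + 4C = -22; 3A + B + 8C = -39.
Subtracting the first from the second: A + 2C = -7.
Subtracting the second from the third: A + 4C = -17.
Solving: C = -5, A = 3, then B = -8.
Hence b_{17} = 3·17 + (-8) + (-5)·131072 = -655317.

-655317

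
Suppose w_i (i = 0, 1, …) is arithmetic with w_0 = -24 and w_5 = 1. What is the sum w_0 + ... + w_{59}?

Common difference d = (1 - (-24)) / (5 - 0) = 5.
w_i = -24 + (i - 0)·5.
w_{59} = 271; S = 60·(-24 + 271)/2 = 7410.

7410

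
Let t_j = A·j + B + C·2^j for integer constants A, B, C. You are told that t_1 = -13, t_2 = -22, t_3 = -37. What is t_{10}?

-3106

At j = 1, 2, 3: A + B + 2C = -13; 2A + B + 4C = -22; 3A + B + 8C = -37.
Subtracting the first from the second: A + 2C = -9.
Subtracting the second from the third: A + 4C = -15.
Solving: C = -3, A = -3, then B = -4.
So t_j = -3·j + (-4) + (-3)·2^j; at j=10 this is -3106.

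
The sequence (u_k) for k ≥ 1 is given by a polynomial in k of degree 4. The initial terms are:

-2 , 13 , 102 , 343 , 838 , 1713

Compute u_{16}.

76243

1st diffs: 15, 89, 241, 495, 875.
2nd diffs: 74, 152, 254, 380.
3rd diffs: 78, 102, 126.
4th diffs: 24, 24 (constant).
Newton forward-difference form: u_k = -2 + 15·C(k-1,1) + 74·C(k-1,2) + 78·C(k-1,3) + 24·C(k-1,4).
At k = 16: k-1 = 15, so u_{16} = -2 + 225 + 7770 + 35490 + 32760 = 76243.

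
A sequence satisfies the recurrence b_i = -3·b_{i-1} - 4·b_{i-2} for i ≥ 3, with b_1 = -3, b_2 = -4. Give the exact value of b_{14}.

-26104

Step forward from the initial values:
b_3 = 24; b_4 = -56; b_5 = 72; …; b_{11} = 3528; b_{12} = -13688; b_{13} = 26952; b_{14} = -26104.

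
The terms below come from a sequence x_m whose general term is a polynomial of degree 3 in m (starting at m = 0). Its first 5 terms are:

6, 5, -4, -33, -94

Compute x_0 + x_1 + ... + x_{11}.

1st diffs: -1, -9, -29, -61.
2nd diffs: -8, -20, -32.
3rd diffs: -12, -12 (constant).
Newton forward-difference form: x_m = 6 + (-1)·C(m,1) + (-8)·C(m,2) + (-12)·C(m,3).
Continuing: …, -199, -360, -589, -898, …, x_{11} = -2425.
Summing m = 0..11 (12 terms) gives -7694.

-7694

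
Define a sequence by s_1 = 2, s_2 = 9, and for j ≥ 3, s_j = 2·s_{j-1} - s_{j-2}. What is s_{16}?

107

Compute successive terms:
s_3 = 16  s_4 = 23  s_5 = 30  …  s_{13} = 86  s_{14} = 93  s_{15} = 100  s_{16} = 107.
(Characteristic roots are 1 and 1.)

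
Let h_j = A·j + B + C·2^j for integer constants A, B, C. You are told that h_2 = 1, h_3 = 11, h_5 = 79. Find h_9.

1511

Write the equations: 2A + B + 4C = 1; 3A + B + 8C = 11; 5A + B + 32C = 79.
Subtracting the first from the second: A + 4C = 10.
Subtracting the second from the third: 2A + 24C = 68.
Solving: C = 3, A = -2, then B = -7.
Therefore h_9 = -18 + (-7) + 3·512 = 1511.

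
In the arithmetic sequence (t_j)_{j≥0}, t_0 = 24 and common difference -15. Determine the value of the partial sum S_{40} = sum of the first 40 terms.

-10740

t_j = 24 + (j - 0)·(-15).
t_{39} = -561; S = 40·(24 + (-561))/2 = -10740.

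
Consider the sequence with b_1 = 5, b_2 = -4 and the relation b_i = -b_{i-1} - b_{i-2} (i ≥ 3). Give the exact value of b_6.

-1

b_3 = -1, b_4 = 5, b_5 = -4, b_6 = -1.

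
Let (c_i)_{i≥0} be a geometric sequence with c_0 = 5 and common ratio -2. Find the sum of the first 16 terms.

c_i = 5·(-2)^(i-0).
S = 5·((-2)^16 - 1)/(-2 - 1) = 5·(65536 - 1)/(-3) = -109225.

-109225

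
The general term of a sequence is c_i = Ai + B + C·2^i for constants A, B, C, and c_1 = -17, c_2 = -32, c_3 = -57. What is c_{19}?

Write the equations: A + B + 2C = -17; 2A + B + 4C = -32; 3A + B + 8C = -57.
Subtracting the first from the second: A + 2C = -15.
Subtracting the second from the third: A + 4C = -25.
Solving: C = -5, A = -5, then B = -2.
So c_i = -5·i + (-2) + (-5)·2^i; at i=19 this is -2621537.

-2621537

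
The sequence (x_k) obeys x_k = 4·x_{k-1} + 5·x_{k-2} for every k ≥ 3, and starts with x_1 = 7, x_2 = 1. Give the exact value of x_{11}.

x_3 = 39, x_4 = 161, x_5 = 839, x_6 = 4161, x_7 = 20839, x_8 = 104161, x_9 = 520839, x_{10} = 2604161, x_{11} = 13020839.
(Characteristic roots are 5 and -1.)

13020839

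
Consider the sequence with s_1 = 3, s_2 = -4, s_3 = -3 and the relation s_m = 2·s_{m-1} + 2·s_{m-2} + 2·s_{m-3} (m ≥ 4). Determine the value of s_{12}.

s_4 = -8  s_5 = -30  s_6 = -82  s_7 = -240  s_8 = -704  s_9 = -2052  s_{10} = -5992  s_{11} = -17496  s_{12} = -51080.

-51080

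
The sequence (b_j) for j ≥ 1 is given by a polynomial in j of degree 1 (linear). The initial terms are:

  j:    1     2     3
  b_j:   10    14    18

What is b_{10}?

46

1st diffs: 4, 4 (constant).
So b_j = 4j + 6.
Evaluating at j = 10 gives b_{10} = 46.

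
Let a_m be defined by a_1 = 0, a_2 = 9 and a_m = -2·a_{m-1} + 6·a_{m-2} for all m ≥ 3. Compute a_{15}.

-124645248

a_3 = -18  a_4 = 90  a_5 = -288  …  a_{12} = 2572704  a_{13} = -9377280  a_{14} = 34190784  a_{15} = -124645248.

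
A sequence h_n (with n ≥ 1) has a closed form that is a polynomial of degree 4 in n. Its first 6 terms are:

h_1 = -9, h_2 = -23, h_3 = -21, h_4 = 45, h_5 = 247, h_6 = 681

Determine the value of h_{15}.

42747

1st diffs: -14, 2, 66, 202, 434.
2nd diffs: 16, 64, 136, 232.
3rd diffs: 48, 72, 96.
4th diffs: 24, 24 (constant).
Newton forward-difference form: h_n = -9 + (-14)·C(n-1,1) + 16·C(n-1,2) + 48·C(n-1,3) + 24·C(n-1,4).
At n = 15: n-1 = 14, so h_{15} = -9 - 196 + 1456 + 17472 + 24024 = 42747.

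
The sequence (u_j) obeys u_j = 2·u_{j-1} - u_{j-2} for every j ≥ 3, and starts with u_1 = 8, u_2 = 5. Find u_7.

Iterate the recurrence:
u_3 = 2; u_4 = -1; u_5 = -4; u_6 = -7; u_7 = -10.
(Characteristic roots are 1 and 1.)

-10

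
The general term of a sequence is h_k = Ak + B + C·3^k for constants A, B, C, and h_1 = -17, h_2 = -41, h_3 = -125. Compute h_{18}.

Write the equations: A + B + 3C = -17; 2A + B + 9C = -41; 3A + B + 27C = -125.
Subtracting the first from the second: A + 6C = -24.
Subtracting the second from the third: A + 18C = -84.
Solving: C = -5, A = 6, then B = -8.
Therefore h_{18} = 108 + (-8) + (-5)·387420489 = -1937102345.

-1937102345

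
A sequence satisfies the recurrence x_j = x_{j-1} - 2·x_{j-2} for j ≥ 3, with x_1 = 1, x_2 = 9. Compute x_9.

x_3 = 7  x_4 = -11  x_5 = -25  x_6 = -3  x_7 = 47  x_8 = 53  x_9 = -41.

-41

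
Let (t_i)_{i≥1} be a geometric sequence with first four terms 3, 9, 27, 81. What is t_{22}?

31381059609

Common ratio r = 3.
t_i = 3·3^(i-1).
t_{22} = 3·3^21 = 31381059609.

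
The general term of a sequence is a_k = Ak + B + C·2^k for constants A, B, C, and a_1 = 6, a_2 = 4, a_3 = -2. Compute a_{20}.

At k = 1, 2, 3: A + B + 2C = 6; 2A + B + 4C = 4; 3A + B + 8C = -2.
Subtracting the first from the second: A + 2C = -2.
Subtracting the second from the third: A + 4C = -6.
Solving: C = -2, A = 2, then B = 8.
Hence a_{20} = 2·20 + 8 + (-2)·1048576 = -2097104.

-2097104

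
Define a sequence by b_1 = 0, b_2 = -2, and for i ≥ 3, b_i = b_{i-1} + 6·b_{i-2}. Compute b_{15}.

-1906634

b_3 = -2  b_4 = -14  b_5 = -26  …  b_{12} = -71678  b_{13} = -210938  b_{14} = -641006  b_{15} = -1906634.
(Characteristic roots are 3 and -2.)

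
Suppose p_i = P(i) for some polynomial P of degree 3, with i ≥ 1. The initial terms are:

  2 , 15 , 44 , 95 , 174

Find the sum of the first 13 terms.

1st diffs: 13, 29, 51, 79.
2nd diffs: 16, 22, 28.
3rd diffs: 6, 6 (constant).
Newton forward-difference form: p_i = 2 + 13·C(i-1,1) + 16·C(i-1,2) + 6·C(i-1,3).
Continuing: …, 287, 440, 639, 890, …, p_{13} = 2534.
Summing i = 1..13 (13 terms) gives 9906.

9906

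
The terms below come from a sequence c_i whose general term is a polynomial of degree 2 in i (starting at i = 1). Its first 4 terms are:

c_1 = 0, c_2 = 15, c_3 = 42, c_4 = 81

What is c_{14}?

1131

1st diffs: 15, 27, 39.
2nd diffs: 12, 12 (constant).
So c_i = 6i^2 - 3i - 3.
Evaluating at i = 14 gives c_{14} = 1131.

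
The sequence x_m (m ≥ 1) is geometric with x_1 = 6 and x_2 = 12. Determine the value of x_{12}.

Common ratio r = 2.
x_m = 6·2^(m-1).
x_{12} = 6·2^11 = 12288.

12288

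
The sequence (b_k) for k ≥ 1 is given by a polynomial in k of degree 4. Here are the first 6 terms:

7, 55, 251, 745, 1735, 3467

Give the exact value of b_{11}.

35227

1st diffs: 48, 196, 494, 990, 1732.
2nd diffs: 148, 298, 496, 742.
3rd diffs: 150, 198, 246.
4th diffs: 48, 48 (constant).
So b_k = 2k^4 + 5k^3 - 6k^2 + k + 5.
Evaluating at k = 11 gives b_{11} = 35227.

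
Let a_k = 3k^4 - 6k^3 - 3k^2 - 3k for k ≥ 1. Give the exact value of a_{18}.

a_{18} = 3·18^4 - 6·18^3 - 3·18^2 - 3·18 = 278910.

278910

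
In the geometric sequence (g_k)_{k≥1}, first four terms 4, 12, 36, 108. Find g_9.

26244

Common ratio r = 3.
g_k = 4·3^(k-1).
g_9 = 4·3^8 = 26244.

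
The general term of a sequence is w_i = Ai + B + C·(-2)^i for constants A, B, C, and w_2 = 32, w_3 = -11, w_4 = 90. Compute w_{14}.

At i = 2, 3, 4: 2A + B + 4C = 32; 3A + B - 8C = -11; 4A + B + 16C = 90.
Subtracting the first from the second: A - 12C = -43.
Subtracting the second from the third: A + 24C = 101.
Solving: C = 4, A = 5, then B = 6.
Therefore w_{14} = 70 + 6 + 4·16384 = 65612.

65612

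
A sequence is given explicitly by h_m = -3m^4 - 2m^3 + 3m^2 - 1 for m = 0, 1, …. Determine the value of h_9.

-20899

h_9 = -3·9^4 - 2·9^3 + 3·9^2 - 1 = -20899.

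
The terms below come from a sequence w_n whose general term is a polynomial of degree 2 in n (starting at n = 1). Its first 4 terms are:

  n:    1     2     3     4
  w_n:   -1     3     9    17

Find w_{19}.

377

1st diffs: 4, 6, 8.
2nd diffs: 2, 2 (constant).
Newton forward-difference form: w_n = -1 + 4·C(n-1,1) + 2·C(n-1,2).
At n = 19: n-1 = 18, so w_{19} = -1 + 72 + 306 = 377.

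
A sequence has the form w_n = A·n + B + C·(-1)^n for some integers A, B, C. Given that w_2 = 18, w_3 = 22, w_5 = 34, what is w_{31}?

At n = 2, 3, 5: 2A + B + C = 18; 3A + B - C = 22; 5A + B - C = 34.
Subtracting the first from the second: A - 2C = 4.
Subtracting the second from the third: 2A = 12.
Solving: C = 1, A = 6, then B = 5.
So w_n = 6·n + 5 + 1·(-1)^n; at n=31 this is 190.

190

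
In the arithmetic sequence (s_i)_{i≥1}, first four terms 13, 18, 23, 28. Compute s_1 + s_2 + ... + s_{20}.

1210

Common difference d = 5.
s_i = 13 + (i - 1)·5.
s_{20} = 108; S = 20·(13 + 108)/2 = 1210.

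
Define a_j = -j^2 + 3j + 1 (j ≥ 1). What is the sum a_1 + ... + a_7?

Over j = 1..7: Σj = 28, Σj² = 140.
Total = (-1)·140 + (3)·28 + (1)·7 = -49.

-49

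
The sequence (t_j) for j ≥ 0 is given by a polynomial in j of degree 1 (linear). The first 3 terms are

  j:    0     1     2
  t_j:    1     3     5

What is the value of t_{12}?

25

1st diffs: 2, 2 (constant).
So t_j = 2j + 1.
Evaluating at j = 12 gives t_{12} = 25.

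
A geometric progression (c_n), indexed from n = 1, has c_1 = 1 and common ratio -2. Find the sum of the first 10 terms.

c_n = 1·(-2)^(n-1).
S = 1·((-2)^10 - 1)/(-2 - 1) = 1·(1024 - 1)/(-3) = -341.

-341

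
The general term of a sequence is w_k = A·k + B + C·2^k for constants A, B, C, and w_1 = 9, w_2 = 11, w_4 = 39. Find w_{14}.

Write the equations: A + B + 2C = 9; 2A + B + 4C = 11; 4A + B + 16C = 39.
Subtracting the first from the second: A + 2C = 2.
Subtracting the second from the third: 2A + 12C = 28.
Solving: C = 3, A = -4, then B = 7.
Hence w_{14} = -4·14 + 7 + 3·16384 = 49103.

49103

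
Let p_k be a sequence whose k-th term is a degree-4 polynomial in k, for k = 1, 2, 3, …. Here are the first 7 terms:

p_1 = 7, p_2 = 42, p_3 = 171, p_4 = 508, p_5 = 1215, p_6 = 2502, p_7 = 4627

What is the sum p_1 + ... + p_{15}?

1st diffs: 35, 129, 337, 707, 1287, 2125.
2nd diffs: 94, 208, 370, 580, 838.
3rd diffs: 114, 162, 210, 258.
4th diffs: 48, 48, 48 (constant).
Newton forward-difference form: p_k = 7 + 35·C(k-1,1) + 94·C(k-1,2) + 114·C(k-1,3) + 48·C(k-1,4).
Continuing: …, 7896, 12663, 19330, 28347, …, p_{15} = 98595.
Summing k = 1..15 (15 terms) gives 346304.

346304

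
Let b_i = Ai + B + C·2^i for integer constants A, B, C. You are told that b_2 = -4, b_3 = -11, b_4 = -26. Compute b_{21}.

-4194281

Write the equations: 2A + B + 4C = -4; 3A + B + 8C = -11; 4A + B + 16C = -26.
Subtracting the first from the second: A + 4C = -7.
Subtracting the second from the third: A + 8C = -15.
Solving: C = -2, A = 1, then B = 2.
So b_i = 1·i + 2 + (-2)·2^i; at i=21 this is -4194281.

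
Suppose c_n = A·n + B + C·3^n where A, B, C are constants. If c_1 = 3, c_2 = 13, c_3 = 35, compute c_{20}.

At n = 1, 2, 3: A + B + 3C = 3; 2A + B + 9C = 13; 3A + B + 27C = 35.
Subtracting the first from the second: A + 6C = 10.
Subtracting the second from the third: A + 18C = 22.
Solving: C = 1, A = 4, then B = -4.
Therefore c_{20} = 80 + (-4) + 1·3486784401 = 3486784477.

3486784477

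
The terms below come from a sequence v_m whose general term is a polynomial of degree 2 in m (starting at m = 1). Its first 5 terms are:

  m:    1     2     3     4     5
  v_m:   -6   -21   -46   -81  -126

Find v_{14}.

-981

1st diffs: -15, -25, -35, -45.
2nd diffs: -10, -10, -10 (constant).
Newton forward-difference form: v_m = -6 + (-15)·C(m-1,1) + (-10)·C(m-1,2).
At m = 14: m-1 = 13, so v_{14} = -6 - 195 - 780 = -981.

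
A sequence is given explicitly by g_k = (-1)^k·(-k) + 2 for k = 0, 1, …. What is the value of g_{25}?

(-1)^25 = -1; -k at k=25 is -25; so g_{25} = 27.

27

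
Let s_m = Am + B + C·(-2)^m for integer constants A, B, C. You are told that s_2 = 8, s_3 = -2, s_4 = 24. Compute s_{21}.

Write the equations: 2A + B + 4C = 8; 3A + B - 8C = -2; 4A + B + 16C = 24.
Subtracting the first from the second: A - 12C = -10.
Subtracting the second from the third: A + 24C = 26.
Solving: C = 1, A = 2, then B = 0.
So s_m = 2·m + 0 + 1·(-2)^m; at m=21 this is -2097110.

-2097110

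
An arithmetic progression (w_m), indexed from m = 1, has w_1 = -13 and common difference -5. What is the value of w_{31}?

w_m = -13 + (m - 1)·(-5).
w_{31} = -13 + 30·(-5) = -163.

-163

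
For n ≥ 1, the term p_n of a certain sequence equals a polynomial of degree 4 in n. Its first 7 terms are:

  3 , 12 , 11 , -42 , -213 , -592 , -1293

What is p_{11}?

1st diffs: 9, -1, -53, -171, -379, -701.
2nd diffs: -10, -52, -118, -208, -322.
3rd diffs: -42, -66, -90, -114.
4th diffs: -24, -24, -24 (constant).
Newton forward-difference form: p_n = 3 + 9·C(n-1,1) + (-10)·C(n-1,2) + (-42)·C(n-1,3) + (-24)·C(n-1,4).
At n = 11: n-1 = 10, so p_{11} = 3 + 90 - 450 - 5040 - 5040 = -10437.

-10437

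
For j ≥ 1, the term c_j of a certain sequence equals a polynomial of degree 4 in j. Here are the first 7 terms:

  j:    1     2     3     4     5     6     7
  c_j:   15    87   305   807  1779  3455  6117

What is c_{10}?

23559

1st diffs: 72, 218, 502, 972, 1676, 2662.
2nd diffs: 146, 284, 470, 704, 986.
3rd diffs: 138, 186, 234, 282.
4th diffs: 48, 48, 48 (constant).
Newton forward-difference form: c_j = 15 + 72·C(j-1,1) + 146·C(j-1,2) + 138·C(j-1,3) + 48·C(j-1,4).
At j = 10: j-1 = 9, so c_{10} = 15 + 648 + 5256 + 11592 + 6048 = 23559.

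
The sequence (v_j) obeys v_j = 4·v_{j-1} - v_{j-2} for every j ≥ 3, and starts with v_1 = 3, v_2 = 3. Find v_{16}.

Iterate the recurrence:
v_3 = 9, v_4 = 33, v_5 = 123, …, v_{13} = 4628523, v_{14} = 17273883, v_{15} = 64467009, v_{16} = 240594153.

240594153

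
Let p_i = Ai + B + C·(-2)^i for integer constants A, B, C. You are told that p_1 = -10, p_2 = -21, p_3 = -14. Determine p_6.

Write the equations: A + B - 2C = -10; 2A + B + 4C = -21; 3A + B - 8C = -14.
Subtracting the first from the second: A + 6C = -11.
Subtracting the second from the third: A - 12C = 7.
Solving: C = -1, A = -5, then B = -7.
So p_i = -5·i + (-7) + (-1)·(-2)^i; at i=6 this is -101.

-101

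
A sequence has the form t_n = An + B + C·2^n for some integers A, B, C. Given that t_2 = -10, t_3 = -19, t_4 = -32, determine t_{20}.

-1048672

At n = 2, 3, 4: 2A + B + 4C = -10; 3A + B + 8C = -19; 4A + B + 16C = -32.
Subtracting the first from the second: A + 4C = -9.
Subtracting the second from the third: A + 8C = -13.
Solving: C = -1, A = -5, then B = 4.
Hence t_{20} = -5·20 + 4 + (-1)·1048576 = -1048672.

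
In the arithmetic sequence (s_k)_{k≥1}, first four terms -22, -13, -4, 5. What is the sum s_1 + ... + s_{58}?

Common difference d = 9.
s_k = -22 + (k - 1)·9.
s_{58} = 491; S = 58·(-22 + 491)/2 = 13601.

13601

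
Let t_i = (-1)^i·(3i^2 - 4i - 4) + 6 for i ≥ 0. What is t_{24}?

1634

(-1)^24 = 1; 3i^2 - 4i - 4 at i=24 is 1628; so t_{24} = 1634.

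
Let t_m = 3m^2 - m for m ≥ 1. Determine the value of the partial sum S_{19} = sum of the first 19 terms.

Over m = 1..19: Σm = 190, Σm² = 2470.
Total = (3)·2470 + (-1)·190 = 7220.

7220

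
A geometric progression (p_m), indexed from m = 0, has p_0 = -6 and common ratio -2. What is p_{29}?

p_m = (-6)·(-2)^(m-0).
p_{29} = (-6)·(-2)^29 = 3221225472.

3221225472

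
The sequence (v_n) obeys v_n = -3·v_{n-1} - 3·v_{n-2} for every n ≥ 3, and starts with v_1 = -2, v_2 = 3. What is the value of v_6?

Iterate the recurrence:
v_3 = -3, v_4 = 0, v_5 = 9, v_6 = -27.

-27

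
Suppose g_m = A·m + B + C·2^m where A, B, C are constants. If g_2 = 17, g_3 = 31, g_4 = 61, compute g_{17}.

At m = 2, 3, 4: 2A + B + 4C = 17; 3A + B + 8C = 31; 4A + B + 16C = 61.
Subtracting the first from the second: A + 4C = 14.
Subtracting the second from the third: A + 8C = 30.
Solving: C = 4, A = -2, then B = 5.
Hence g_{17} = -2·17 + 5 + 4·131072 = 524259.

524259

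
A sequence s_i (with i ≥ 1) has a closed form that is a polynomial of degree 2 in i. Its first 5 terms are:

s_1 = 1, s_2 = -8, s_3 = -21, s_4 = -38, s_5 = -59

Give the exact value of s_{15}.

1st diffs: -9, -13, -17, -21.
2nd diffs: -4, -4, -4 (constant).
Newton forward-difference form: s_i = 1 + (-9)·C(i-1,1) + (-4)·C(i-1,2).
At i = 15: i-1 = 14, so s_{15} = 1 - 126 - 364 = -489.

-489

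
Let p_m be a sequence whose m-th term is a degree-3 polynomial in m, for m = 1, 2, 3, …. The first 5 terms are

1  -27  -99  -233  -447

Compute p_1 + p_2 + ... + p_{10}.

1st diffs: -28, -72, -134, -214.
2nd diffs: -44, -62, -80.
3rd diffs: -18, -18 (constant).
Newton forward-difference form: p_m = 1 + (-28)·C(m-1,1) + (-44)·C(m-1,2) + (-18)·C(m-1,3).
Continuing: …, -759, -1187, -1749, -2463, …, p_{10} = -3347.
Summing m = 1..10 (10 terms) gives -10310.

-10310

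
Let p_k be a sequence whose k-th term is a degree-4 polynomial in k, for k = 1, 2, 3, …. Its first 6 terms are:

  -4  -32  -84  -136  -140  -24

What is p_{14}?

1st diffs: -28, -52, -52, -4, 116.
2nd diffs: -24, 0, 48, 120.
3rd diffs: 24, 48, 72.
4th diffs: 24, 24 (constant).
Newton forward-difference form: p_k = -4 + (-28)·C(k-1,1) + (-24)·C(k-1,2) + 24·C(k-1,3) + 24·C(k-1,4).
At k = 14: k-1 = 13, so p_{14} = -4 - 364 - 1872 + 6864 + 17160 = 21784.

21784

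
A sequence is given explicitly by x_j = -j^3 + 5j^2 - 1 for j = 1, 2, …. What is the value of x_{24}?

-10945

x_{24} = -1·24^3 + 5·24^2 - 1 = -10945.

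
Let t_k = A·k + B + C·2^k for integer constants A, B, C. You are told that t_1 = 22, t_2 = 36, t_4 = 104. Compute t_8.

Plug in k = 1, 2, 4: A + B + 2C = 22; 2A + B + 4C = 36; 4A + B + 16C = 104.
Subtracting the first from the second: A + 2C = 14.
Subtracting the second from the third: 2A + 12C = 68.
Solving: C = 5, A = 4, then B = 8.
Therefore t_8 = 32 + 8 + 5·256 = 1320.

1320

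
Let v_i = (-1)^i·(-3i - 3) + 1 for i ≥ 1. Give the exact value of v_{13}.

(-1)^13 = -1; -3i - 3 at i=13 is -42; so v_{13} = 43.

43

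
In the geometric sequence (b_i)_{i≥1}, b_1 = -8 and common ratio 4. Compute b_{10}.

b_i = (-8)·4^(i-1).
b_{10} = (-8)·4^9 = -2097152.

-2097152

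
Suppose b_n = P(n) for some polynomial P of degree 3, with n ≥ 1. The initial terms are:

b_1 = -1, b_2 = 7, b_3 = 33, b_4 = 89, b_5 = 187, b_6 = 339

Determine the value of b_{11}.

1st diffs: 8, 26, 56, 98, 152.
2nd diffs: 18, 30, 42, 54.
3rd diffs: 12, 12, 12 (constant).
Newton forward-difference form: b_n = -1 + 8·C(n-1,1) + 18·C(n-1,2) + 12·C(n-1,3).
At n = 11: n-1 = 10, so b_{11} = -1 + 80 + 810 + 1440 = 2329.

2329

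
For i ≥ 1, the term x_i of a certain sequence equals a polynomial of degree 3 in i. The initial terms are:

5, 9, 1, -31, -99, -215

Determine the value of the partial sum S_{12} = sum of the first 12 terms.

1st diffs: 4, -8, -32, -68, -116.
2nd diffs: -12, -24, -36, -48.
3rd diffs: -12, -12, -12 (constant).
So x_i = -2i^3 + 6i^2 + 1.
Continuing: …, -391, -639, -971, -1399, …, x_{12} = -2591.
Summing i = 1..12 (12 terms) gives -8256.

-8256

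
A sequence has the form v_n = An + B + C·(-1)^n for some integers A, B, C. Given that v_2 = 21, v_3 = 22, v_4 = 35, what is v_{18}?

133

The three given values yield: 2A + B + C = 21; 3A + B - C = 22; 4A + B + C = 35.
Subtracting the first from the second: A - 2C = 1.
Subtracting the second from the third: A + 2C = 13.
Solving: C = 3, A = 7, then B = 4.
Hence v_{18} = 7·18 + 4 + 3·1 = 133.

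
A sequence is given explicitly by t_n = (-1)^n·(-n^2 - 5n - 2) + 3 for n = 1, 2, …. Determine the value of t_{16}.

(-1)^16 = 1; -n^2 - 5n - 2 at n=16 is -338; so t_{16} = -335.

-335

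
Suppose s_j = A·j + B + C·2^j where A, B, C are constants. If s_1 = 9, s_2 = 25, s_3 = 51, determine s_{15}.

163923

The three given values yield: A + B + 2C = 9; 2A + B + 4C = 25; 3A + B + 8C = 51.
Subtracting the first from the second: A + 2C = 16.
Subtracting the second from the third: A + 4C = 26.
Solving: C = 5, A = 6, then B = -7.
So s_j = 6·j + (-7) + 5·2^j; at j=15 this is 163923.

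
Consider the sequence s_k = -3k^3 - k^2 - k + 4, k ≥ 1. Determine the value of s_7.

s_7 = -3·7^3 - 1·7^2 - 1·7 + 4 = -1081.

-1081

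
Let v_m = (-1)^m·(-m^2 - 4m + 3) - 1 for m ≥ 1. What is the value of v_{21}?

521

(-1)^21 = -1; -m^2 - 4m + 3 at m=21 is -522; so v_{21} = 521.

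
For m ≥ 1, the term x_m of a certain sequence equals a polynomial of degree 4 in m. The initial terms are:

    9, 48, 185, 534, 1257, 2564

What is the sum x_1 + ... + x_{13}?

1st diffs: 39, 137, 349, 723, 1307.
2nd diffs: 98, 212, 374, 584.
3rd diffs: 114, 162, 210.
4th diffs: 48, 48 (constant).
Newton forward-difference form: x_m = 9 + 39·C(m-1,1) + 98·C(m-1,2) + 114·C(m-1,3) + 48·C(m-1,4).
Continuing: …, 4713, 8010, 12809, 19512, …, x_{13} = 55785.
Summing m = 1..13 (13 terms) gives 174473.

174473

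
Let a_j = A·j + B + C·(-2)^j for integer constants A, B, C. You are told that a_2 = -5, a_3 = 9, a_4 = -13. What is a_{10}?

-1009

Plug in j = 2, 3, 4: 2A + B + 4C = -5; 3A + B - 8C = 9; 4A + B + 16C = -13.
Subtracting the first from the second: A - 12C = 14.
Subtracting the second from the third: A + 24C = -22.
Solving: C = -1, A = 2, then B = -5.
Therefore a_{10} = 20 + (-5) + (-1)·1024 = -1009.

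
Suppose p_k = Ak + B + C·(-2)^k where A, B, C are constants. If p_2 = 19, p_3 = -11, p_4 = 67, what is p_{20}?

Write the equations: 2A + B + 4C = 19; 3A + B - 8C = -11; 4A + B + 16C = 67.
Subtracting the first from the second: A - 12C = -30.
Subtracting the second from the third: A + 24C = 78.
Solving: C = 3, A = 6, then B = -5.
So p_k = 6·k + (-5) + 3·(-2)^k; at k=20 this is 3145843.

3145843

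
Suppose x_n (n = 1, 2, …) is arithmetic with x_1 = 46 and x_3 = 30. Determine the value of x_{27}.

-162

Common difference d = (30 - 46) / (3 - 1) = -8.
x_n = 46 + (n - 1)·(-8).
x_{27} = 46 + 26·(-8) = -162.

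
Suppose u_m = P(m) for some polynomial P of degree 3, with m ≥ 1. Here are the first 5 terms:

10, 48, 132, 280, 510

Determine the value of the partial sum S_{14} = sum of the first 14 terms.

1st diffs: 38, 84, 148, 230.
2nd diffs: 46, 64, 82.
3rd diffs: 18, 18 (constant).
Newton forward-difference form: u_m = 10 + 38·C(m-1,1) + 46·C(m-1,2) + 18·C(m-1,3).
Continuing: …, 840, 1288, 1872, 2610, …, u_{14} = 9240.
Summing m = 1..14 (14 terms) gives 38360.

38360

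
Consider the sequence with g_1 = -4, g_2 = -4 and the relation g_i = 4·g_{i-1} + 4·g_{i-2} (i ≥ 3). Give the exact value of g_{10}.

-1844224

Compute successive terms:
g_3 = -32, g_4 = -144, g_5 = -704, g_6 = -3392, g_7 = -16384, g_8 = -79104, g_9 = -381952, g_{10} = -1844224.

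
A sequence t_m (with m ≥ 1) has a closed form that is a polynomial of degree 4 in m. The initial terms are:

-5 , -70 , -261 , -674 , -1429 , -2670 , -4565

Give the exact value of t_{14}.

1st diffs: -65, -191, -413, -755, -1241, -1895.
2nd diffs: -126, -222, -342, -486, -654.
3rd diffs: -96, -120, -144, -168.
4th diffs: -24, -24, -24 (constant).
Newton forward-difference form: t_m = -5 + (-65)·C(m-1,1) + (-126)·C(m-1,2) + (-96)·C(m-1,3) + (-24)·C(m-1,4).
At m = 14: m-1 = 13, so t_{14} = -5 - 845 - 9828 - 27456 - 17160 = -55294.

-55294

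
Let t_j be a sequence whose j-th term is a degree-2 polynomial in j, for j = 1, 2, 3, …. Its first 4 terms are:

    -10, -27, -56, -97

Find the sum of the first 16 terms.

1st diffs: -17, -29, -41.
2nd diffs: -12, -12 (constant).
Newton forward-difference form: t_j = -10 + (-17)·C(j-1,1) + (-12)·C(j-1,2).
Continuing: …, -150, -215, -292, -381, …, t_{16} = -1525.
Summing j = 1..16 (16 terms) gives -8920.

-8920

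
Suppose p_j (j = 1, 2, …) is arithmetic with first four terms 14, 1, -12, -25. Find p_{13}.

Common difference d = -13.
p_j = 14 + (j - 1)·(-13).
p_{13} = 14 + 12·(-13) = -142.

-142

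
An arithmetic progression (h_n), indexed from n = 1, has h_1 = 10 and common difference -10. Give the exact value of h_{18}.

h_n = 10 + (n - 1)·(-10).
h_{18} = 10 + 17·(-10) = -160.

-160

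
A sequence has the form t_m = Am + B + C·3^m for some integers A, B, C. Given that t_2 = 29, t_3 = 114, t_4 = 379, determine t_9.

98364

Plug in m = 2, 3, 4: 2A + B + 9C = 29; 3A + B + 27C = 114; 4A + B + 81C = 379.
Subtracting the first from the second: A + 18C = 85.
Subtracting the second from the third: A + 54C = 265.
Solving: C = 5, A = -5, then B = -6.
Therefore t_9 = -45 + (-6) + 5·19683 = 98364.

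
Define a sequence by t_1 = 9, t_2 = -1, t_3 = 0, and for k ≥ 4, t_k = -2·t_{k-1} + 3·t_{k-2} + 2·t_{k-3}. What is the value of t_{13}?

-144704

Iterate the recurrence:
t_4 = 15; t_5 = -32; t_6 = 109; t_7 = -284; t_8 = 831; t_9 = -2296; t_{10} = 6517; t_{11} = -18260; t_{12} = 51479; t_{13} = -144704.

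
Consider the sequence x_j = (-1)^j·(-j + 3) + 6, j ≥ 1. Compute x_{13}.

16

(-1)^13 = -1; -j + 3 at j=13 is -10; so x_{13} = 16.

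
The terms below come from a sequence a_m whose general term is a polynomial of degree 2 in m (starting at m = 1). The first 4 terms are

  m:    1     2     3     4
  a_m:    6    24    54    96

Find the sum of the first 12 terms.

1st diffs: 18, 30, 42.
2nd diffs: 12, 12 (constant).
Newton forward-difference form: a_m = 6 + 18·C(m-1,1) + 12·C(m-1,2).
Continuing: …, 150, 216, 294, 384, …, a_{12} = 864.
Summing m = 1..12 (12 terms) gives 3900.

3900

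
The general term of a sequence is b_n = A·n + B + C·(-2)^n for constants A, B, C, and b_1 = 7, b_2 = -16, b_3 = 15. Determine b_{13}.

Plug in n = 1, 2, 3: A + B - 2C = 7; 2A + B + 4C = -16; 3A + B - 8C = 15.
Subtracting the first from the second: A + 6C = -23.
Subtracting the second from the third: A - 12C = 31.
Solving: C = -3, A = -5, then B = 6.
So b_n = -5·n + 6 + (-3)·(-2)^n; at n=13 this is 24517.

24517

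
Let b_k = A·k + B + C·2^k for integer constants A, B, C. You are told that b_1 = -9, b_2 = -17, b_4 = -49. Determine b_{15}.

-65597

The three given values yield: A + B + 2C = -9; 2A + B + 4C = -17; 4A + B + 16C = -49.
Subtracting the first from the second: A + 2C = -8.
Subtracting the second from the third: 2A + 12C = -32.
Solving: C = -2, A = -4, then B = -1.
Hence b_{15} = -4·15 + (-1) + (-2)·32768 = -65597.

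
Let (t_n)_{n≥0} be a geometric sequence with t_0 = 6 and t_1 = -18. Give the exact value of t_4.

486

Common ratio r = -3.
t_n = 6·(-3)^(n-0).
t_4 = 6·(-3)^4 = 486.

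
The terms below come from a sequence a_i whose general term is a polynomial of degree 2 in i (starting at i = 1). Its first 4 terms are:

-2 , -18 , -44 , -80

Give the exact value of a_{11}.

-612

1st diffs: -16, -26, -36.
2nd diffs: -10, -10 (constant).
Newton forward-difference form: a_i = -2 + (-16)·C(i-1,1) + (-10)·C(i-1,2).
At i = 11: i-1 = 10, so a_{11} = -2 - 160 - 450 = -612.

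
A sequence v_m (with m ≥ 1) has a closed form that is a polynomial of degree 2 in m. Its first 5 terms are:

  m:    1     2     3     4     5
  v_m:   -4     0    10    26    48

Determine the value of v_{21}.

1st diffs: 4, 10, 16, 22.
2nd diffs: 6, 6, 6 (constant).
Newton forward-difference form: v_m = -4 + 4·C(m-1,1) + 6·C(m-1,2).
At m = 21: m-1 = 20, so v_{21} = -4 + 80 + 1140 = 1216.

1216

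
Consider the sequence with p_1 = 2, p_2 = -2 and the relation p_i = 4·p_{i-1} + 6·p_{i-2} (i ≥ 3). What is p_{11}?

689728

p_3 = 4  p_4 = 4  p_5 = 40  p_6 = 184  p_7 = 976  p_8 = 5008  p_9 = 25888  p_{10} = 133600  p_{11} = 689728.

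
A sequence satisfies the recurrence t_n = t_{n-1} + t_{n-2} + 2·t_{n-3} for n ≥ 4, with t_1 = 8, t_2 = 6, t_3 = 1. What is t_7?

Step forward from the initial values:
t_4 = 23; t_5 = 36; t_6 = 61; t_7 = 143.

143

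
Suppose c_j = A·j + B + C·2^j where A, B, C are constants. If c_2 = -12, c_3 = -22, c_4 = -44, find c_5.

-90

Plug in j = 2, 3, 4: 2A + B + 4C = -12; 3A + B + 8C = -22; 4A + B + 16C = -44.
Subtracting the first from the second: A + 4C = -10.
Subtracting the second from the third: A + 8C = -22.
Solving: C = -3, A = 2, then B = -4.
So c_j = 2·j + (-4) + (-3)·2^j; at j=5 this is -90.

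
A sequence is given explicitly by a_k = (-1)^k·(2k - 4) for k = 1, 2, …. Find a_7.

(-1)^7 = -1; 2k - 4 at k=7 is 10; so a_7 = -10.

-10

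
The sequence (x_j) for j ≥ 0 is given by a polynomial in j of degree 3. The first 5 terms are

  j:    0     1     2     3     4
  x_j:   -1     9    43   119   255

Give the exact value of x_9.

2465

1st diffs: 10, 34, 76, 136.
2nd diffs: 24, 42, 60.
3rd diffs: 18, 18 (constant).
Newton forward-difference form: x_j = -1 + 10·C(j,1) + 24·C(j,2) + 18·C(j,3).
At j = 9: j = 9, so x_9 = -1 + 90 + 864 + 1512 = 2465.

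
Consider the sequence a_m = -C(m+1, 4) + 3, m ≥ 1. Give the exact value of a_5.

-12

C(6, 4) = 15, so a_5 = -12.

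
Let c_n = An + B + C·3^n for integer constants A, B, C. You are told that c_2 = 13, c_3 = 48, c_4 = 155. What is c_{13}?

3188630

At n = 2, 3, 4: 2A + B + 9C = 13; 3A + B + 27C = 48; 4A + B + 81C = 155.
Subtracting the first from the second: A + 18C = 35.
Subtracting the second from the third: A + 54C = 107.
Solving: C = 2, A = -1, then B = -3.
Therefore c_{13} = -13 + (-3) + 2·1594323 = 3188630.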